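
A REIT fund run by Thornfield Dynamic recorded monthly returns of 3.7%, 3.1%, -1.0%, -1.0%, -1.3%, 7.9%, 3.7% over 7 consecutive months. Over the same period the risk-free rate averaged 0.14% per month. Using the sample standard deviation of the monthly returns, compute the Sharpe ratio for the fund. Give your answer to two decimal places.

Mean return μ = 15.10 / 7 = 2.1571%
Σ(r − μ)² = 70.5171; sample σ = √(70.5171/6) = 3.4282%
Sharpe = (μ − rf) / σ = (2.1571 − 0.14) / 3.4282 = 2.0171 / 3.4282 = 0.5884

0.59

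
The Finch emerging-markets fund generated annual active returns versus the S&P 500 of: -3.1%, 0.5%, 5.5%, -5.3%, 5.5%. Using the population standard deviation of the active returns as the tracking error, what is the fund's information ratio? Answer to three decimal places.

Mean return μ = 3.10 / 5 = 0.6200%
Population σ = √[Σ(r − μ)² / 5] = √[96.5280 / 5] = √19.3056 = 4.3938%
IR = μ / tracking error = 0.6200 / 4.3938 = 0.1411

0.141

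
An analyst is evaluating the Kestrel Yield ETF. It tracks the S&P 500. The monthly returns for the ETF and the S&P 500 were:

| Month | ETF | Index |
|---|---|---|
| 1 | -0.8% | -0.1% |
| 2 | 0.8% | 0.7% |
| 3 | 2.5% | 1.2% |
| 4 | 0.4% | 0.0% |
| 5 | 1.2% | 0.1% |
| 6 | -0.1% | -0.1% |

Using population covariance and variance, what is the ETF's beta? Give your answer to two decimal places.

1.81

r̄p = 0.6667%,  r̄m = 0.3000%
Cov = Σ(rp − r̄p)(rm − r̄m) / 6 = 0.4283
Var(rm) = Σ(rm − r̄m)² / 6 = 0.2367
β = Cov / Var = 0.4283 / 0.2367 = 1.8095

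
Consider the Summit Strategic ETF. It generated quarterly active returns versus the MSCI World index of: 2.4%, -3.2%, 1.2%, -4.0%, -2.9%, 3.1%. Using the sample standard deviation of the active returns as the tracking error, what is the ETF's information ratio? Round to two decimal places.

r̄ = (2.4 − 3.2 + 1.2 − 4 − 2.9 + 3.1) / 6 = -3.40 / 6 = -0.5667%
Sample std dev = √[49.5333 / 5] = 3.1475%
IR = r̄ / tracking error = -0.5667 / 3.1475 = -0.1800

-0.18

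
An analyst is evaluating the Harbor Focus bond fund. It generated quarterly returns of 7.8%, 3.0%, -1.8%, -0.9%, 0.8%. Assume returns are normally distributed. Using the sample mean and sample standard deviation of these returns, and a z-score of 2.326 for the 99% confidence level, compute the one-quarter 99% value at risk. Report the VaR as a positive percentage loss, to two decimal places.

r̄ = (7.8 + 3 − 1.8 − 0.9 + 0.8) / 5 = 8.90 / 5 = 1.7800%
Sample std dev = √[58.6880 / 4] = 3.8304%
VaR = −(r̄ − z·σ) = −(1.7800 − 2.326 × 3.8304) = −(-7.1295) = 7.1295%

7.13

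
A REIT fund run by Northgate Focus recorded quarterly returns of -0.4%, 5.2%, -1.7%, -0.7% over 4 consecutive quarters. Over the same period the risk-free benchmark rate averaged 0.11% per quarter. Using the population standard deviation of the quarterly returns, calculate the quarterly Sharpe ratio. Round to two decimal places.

0.18

r̄ = (-0.4 + 5.2 − 1.7 − 0.7) / 4 = 0.6000%
Population std dev = √[29.1400 / 4] = 2.6991%
Sharpe = (r̄ − rf) / σ = (0.6000 − 0.11) / 2.6991 = 0.4900 / 2.6991 = 0.1815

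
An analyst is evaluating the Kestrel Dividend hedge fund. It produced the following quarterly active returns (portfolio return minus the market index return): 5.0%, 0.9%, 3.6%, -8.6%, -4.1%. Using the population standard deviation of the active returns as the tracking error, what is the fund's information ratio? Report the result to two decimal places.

r̄ = (5 + 0.9 + 3.6 − 8.6 − 4.1) / 5 = -0.6400%
Σ(r − r̄)² = (5 − (-0.6400))² + (0.9 − (-0.6400))² + … = 127.4920
population σ = √(127.4920 / 5) = √25.4984 = 5.0496%
IR = r̄ / tracking error = -0.6400 / 5.0496 = -0.1267

-0.13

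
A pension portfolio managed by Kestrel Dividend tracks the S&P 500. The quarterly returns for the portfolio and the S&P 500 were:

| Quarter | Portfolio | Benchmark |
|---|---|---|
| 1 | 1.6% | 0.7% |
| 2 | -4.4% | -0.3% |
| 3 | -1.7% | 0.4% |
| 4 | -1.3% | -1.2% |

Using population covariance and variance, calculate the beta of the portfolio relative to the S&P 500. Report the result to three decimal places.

r̄p = -1.4500%,  r̄m = -0.1000%
Cov = Σ(rp − r̄p)(rm − r̄m) / 4 = 0.6850
Var(rm) = Σ(rm − r̄m)² / 4 = 0.5350
β = Cov / Var = 0.6850 / 0.5350 = 1.2804

1.280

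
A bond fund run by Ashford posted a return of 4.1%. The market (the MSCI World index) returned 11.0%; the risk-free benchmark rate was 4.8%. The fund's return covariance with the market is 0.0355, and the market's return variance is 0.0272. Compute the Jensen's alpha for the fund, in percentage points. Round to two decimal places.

β = Cov / Var = 0.0355 / 0.0272 = 1.3051
E[R] = Rf + β(Rm − Rf) = 4.8% + 1.3051 × (11.0% − 4.8%) = 12.8916%
α = Rp − E[R] = 4.1% − 12.8916% = -8.7916

-8.79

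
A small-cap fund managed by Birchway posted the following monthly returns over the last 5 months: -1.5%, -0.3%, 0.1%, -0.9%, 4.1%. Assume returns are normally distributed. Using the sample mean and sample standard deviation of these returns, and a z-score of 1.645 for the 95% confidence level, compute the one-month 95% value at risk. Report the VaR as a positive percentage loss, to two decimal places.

Mean return μ = 1.50 / 5 = 0.3000%
Sample σ = √[Σ(r − μ)² / 4] = √[19.5200 / 4] = √4.8800 = 2.2091%
VaR = −(μ − z·σ) = −(0.3000 − 1.645 × 2.2091) = −(-3.3340) = 3.3340%

3.33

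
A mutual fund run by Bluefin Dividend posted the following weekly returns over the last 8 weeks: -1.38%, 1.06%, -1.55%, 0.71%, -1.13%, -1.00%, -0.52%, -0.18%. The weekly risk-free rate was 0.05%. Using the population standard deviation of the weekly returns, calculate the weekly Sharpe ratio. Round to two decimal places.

-0.61

Mean return r̄ = -3.990 / 8 = -0.4988%
Population σ = √[Σ(r − r̄)² / 8] = √[6.5243 / 8] = √0.8155 = 0.9031%
Sharpe = (r̄ − rf) / σ = (-0.4988 − 0.05) / 0.9031 = -0.5488 / 0.9031 = -0.6077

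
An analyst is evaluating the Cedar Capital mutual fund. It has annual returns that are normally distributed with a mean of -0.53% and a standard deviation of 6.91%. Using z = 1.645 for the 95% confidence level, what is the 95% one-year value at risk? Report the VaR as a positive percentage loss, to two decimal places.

11.90

VaR (as % loss) = −(μ − z·σ) = −(-0.53% − 1.645 × 6.91%) = −(-11.89695%) = 11.89695%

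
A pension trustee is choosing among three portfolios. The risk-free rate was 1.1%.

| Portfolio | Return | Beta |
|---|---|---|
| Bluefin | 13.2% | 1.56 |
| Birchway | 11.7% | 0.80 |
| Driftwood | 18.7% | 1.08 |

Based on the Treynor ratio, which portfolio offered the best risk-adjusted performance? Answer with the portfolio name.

Driftwood

Bluefin: Treynor = (13.2% − 1.1%) / 1.56 = 7.756
Birchway: Treynor = (11.7% − 1.1%) / 0.80 = 13.250
Driftwood: Treynor = (18.7% − 1.1%) / 1.08 = 16.296
Highest: Driftwood (16.296).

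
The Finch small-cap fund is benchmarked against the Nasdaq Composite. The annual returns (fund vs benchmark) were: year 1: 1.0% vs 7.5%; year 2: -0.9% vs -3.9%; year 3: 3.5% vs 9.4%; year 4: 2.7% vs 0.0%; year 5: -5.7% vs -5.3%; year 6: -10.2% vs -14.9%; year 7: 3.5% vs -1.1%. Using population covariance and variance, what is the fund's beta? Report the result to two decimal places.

r̄p = -0.8714%,  r̄m = -1.1857%
Cov = Σ(rp − r̄p)(rm − r̄m) / 7 = 30.7167
Var(rm) = Σ(rm − r̄m)² / 7 = 57.3269
β = Cov / Var = 30.7167 / 57.3269 = 0.5358

0.54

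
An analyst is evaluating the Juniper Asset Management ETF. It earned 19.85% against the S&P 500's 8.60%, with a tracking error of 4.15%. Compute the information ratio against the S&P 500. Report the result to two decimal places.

IR = (Rp − Rb) / TE = (19.85% − 8.60%) / 4.15% = 11.25% / 4.15% = 2.7108

2.71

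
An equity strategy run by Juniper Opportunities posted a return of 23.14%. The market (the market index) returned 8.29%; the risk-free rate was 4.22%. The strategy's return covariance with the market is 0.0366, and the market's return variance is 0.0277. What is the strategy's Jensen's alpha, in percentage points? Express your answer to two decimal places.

β = Cov / Var = 0.0366 / 0.0277 = 1.3213
E[R] = Rf + β(Rm − Rf) = 4.22% + 1.3213 × (8.29% − 4.22%) = 9.5977%
α = Rp − E[R] = 23.14% − 9.5977% = 13.5423

13.54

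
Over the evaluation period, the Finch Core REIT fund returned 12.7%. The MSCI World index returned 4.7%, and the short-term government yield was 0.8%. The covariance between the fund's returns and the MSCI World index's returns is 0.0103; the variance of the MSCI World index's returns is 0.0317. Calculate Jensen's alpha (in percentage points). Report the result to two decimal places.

10.63

β = Cov / Var = 0.0103 / 0.0317 = 0.3249
E[R] = Rf + β(Rm − Rf) = 0.8% + 0.3249 × (4.7% − 0.8%) = 2.0671%
α = Rp − E[R] = 12.7% − 2.0671% = 10.6329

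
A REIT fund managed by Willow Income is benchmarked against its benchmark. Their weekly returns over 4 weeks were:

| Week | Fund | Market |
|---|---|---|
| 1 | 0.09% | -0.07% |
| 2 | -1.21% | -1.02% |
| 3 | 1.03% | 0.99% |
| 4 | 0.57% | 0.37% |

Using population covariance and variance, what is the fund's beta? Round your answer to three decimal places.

r̄p = 0.1200%,  r̄m = 0.0675%
Cov = Σ(rp − r̄p)(rm − r̄m) / 4 = 0.6065
Var(rm) = Σ(rm − r̄m)² / 4 = 0.5360
β = Cov / Var = 0.6065 / 0.5360 = 1.1315

1.132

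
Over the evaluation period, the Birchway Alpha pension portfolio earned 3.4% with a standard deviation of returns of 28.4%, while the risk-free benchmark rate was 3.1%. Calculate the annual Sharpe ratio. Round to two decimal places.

Sharpe = (Rp − Rf) / σp = (3.4% − 3.1%) / 28.4% = 0.30% / 28.4% = 0.0106

0.01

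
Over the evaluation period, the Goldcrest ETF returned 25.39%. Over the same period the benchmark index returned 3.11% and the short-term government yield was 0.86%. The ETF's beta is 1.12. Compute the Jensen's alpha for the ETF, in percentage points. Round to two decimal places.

22.01

CAPM expected return = Rf + β(Rm − Rf) = 0.86% + 1.12 × (3.11% − 0.86%) = 0.86 + 1.12 × 2.25 = 3.3800%
Jensen's α = Rp − E[R] = 25.39% − 3.3800% = 22.0100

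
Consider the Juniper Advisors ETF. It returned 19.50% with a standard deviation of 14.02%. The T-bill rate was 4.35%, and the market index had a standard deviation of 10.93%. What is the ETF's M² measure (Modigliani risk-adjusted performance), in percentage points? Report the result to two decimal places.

16.16

Sharpe = (Rp − Rf) / σp = (19.50% − 4.35%) / 14.02% = 1.0806
M² = Rf + Sharpe × σm = 4.35% + 1.0806 × 10.93% = 16.1610%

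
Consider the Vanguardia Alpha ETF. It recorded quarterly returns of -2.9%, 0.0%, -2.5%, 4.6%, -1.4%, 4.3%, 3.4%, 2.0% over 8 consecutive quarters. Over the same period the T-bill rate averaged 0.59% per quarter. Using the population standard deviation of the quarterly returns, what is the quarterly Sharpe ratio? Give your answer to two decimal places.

r̄ = (-2.9 + 0 − 2.5 + 4.6 − 1.4 + 4.3 + 3.4 + 2) / 8 = 7.50 / 8 = 0.9375%
Population std dev = √[64.7988 / 8] = 2.8460%
Sharpe = (r̄ − rf) / σ = (0.9375 − 0.59) / 2.8460 = 0.3475 / 2.8460 = 0.1221

0.12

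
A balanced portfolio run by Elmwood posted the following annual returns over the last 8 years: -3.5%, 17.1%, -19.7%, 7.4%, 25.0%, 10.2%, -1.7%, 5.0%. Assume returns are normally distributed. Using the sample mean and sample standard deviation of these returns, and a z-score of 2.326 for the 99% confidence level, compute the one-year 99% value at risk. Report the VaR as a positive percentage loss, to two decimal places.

μ = (-3.5 + 17.1 − 19.7 + 7.4 + 25 + 10.2 − 1.7 + 5) / 8 = 4.9750%
Σ(r − μ)² = (-3.5 − 4.9750)² + (17.1 − 4.9750)² + (-19.7 − 4.9750)² + … = 1306.4350
σ = √[1306.4350 / 7] = 13.6614%
VaR = −(μ − z·σ) = −(4.9750 − 2.326 × 13.6614) = −(-26.8014) = 26.8014%

26.80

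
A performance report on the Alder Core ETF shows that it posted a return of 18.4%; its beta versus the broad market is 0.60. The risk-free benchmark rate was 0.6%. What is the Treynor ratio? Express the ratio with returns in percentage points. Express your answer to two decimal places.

Treynor = (Rp − Rf) / β = (18.4% − 0.6%) / 0.60 = 17.80 / 0.60 = 29.6667

29.67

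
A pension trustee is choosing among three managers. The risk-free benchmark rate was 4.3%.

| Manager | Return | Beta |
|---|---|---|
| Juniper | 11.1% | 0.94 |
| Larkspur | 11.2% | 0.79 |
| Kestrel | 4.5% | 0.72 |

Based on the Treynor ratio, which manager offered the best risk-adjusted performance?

Juniper: Treynor = (11.1% − 4.3%) / 0.94 = 7.234
Larkspur: Treynor = (11.2% − 4.3%) / 0.79 = 8.734
Kestrel: Treynor = (4.5% − 4.3%) / 0.72 = 0.278
Highest: Larkspur (8.734).

Larkspur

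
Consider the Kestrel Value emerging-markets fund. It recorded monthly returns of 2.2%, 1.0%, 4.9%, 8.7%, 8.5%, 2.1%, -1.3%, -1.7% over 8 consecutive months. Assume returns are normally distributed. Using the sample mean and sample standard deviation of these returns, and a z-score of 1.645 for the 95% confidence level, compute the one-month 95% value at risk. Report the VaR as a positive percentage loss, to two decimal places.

3.54

r̄ = (2.2 + 1 + 4.9 + 8.7 + 8.5 + 2.1 − 1.3 − 1.7) / 8 = 3.0500%
Sample std dev = √[112.3600 / 7] = 4.0064%
VaR = −(r̄ − z·σ) = −(3.0500 − 1.645 × 4.0064) = −(-3.5405) = 3.5405%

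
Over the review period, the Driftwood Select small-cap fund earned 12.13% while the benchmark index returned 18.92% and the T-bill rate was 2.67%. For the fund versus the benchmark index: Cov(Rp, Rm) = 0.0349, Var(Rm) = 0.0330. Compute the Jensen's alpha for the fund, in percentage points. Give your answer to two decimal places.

-7.73

β = Cov / Var = 0.0349 / 0.0330 = 1.0576
E[R] = Rf + β(Rm − Rf) = 2.67% + 1.0576 × (18.92% − 2.67%) = 19.8560%
α = Rp − E[R] = 12.13% − 19.8560% = -7.7260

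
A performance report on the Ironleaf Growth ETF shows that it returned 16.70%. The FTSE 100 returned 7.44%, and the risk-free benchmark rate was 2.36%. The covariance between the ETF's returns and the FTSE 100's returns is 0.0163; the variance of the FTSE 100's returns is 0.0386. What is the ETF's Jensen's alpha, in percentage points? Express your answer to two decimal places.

12.19

β = Cov / Var = 0.0163 / 0.0386 = 0.4223
E[R] = Rf + β(Rm − Rf) = 2.36% + 0.4223 × (7.44% − 2.36%) = 4.5053%
α = Rp − E[R] = 16.70% − 4.5053% = 12.1947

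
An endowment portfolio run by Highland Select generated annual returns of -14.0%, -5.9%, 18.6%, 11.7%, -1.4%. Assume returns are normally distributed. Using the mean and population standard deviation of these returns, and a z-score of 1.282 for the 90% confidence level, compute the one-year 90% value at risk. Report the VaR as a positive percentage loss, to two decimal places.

r̄ = (-14 − 5.9 + 18.6 + 11.7 − 1.4) / 5 = 9.00 / 5 = 1.8000%
Population std dev = √[699.4200 / 5] = 11.8273%
VaR = −(r̄ − z·σ) = −(1.8000 − 1.282 × 11.8273) = −(-13.3626) = 13.3626%

13.36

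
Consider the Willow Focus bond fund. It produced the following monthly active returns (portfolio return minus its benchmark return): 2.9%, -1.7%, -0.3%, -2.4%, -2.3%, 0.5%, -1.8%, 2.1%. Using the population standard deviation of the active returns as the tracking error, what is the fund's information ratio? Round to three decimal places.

-0.196

r̄ = (2.9 − 1.7 − 0.3 − 2.4 − 2.3 + 0.5 − 1.8 + 2.1) / 8 = -0.3750%
Σ(r − r̄)² = 29.2150; population σ = √(29.2150/8) = 1.9110%
IR = r̄ / tracking error = -0.3750 / 1.9110 = -0.1962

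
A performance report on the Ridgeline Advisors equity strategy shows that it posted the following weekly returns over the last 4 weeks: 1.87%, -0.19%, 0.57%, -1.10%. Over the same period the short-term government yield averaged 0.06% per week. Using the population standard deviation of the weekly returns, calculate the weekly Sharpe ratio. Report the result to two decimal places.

0.21

μ = (1.87 − 0.19 + 0.57 − 1.1) / 4 = 0.2875%
Σ(r − μ)² = 4.7373; population σ = √(4.7373/4) = 1.0883%
Sharpe = (μ − rf) / σ = (0.2875 − 0.06) / 1.0883 = 0.2275 / 1.0883 = 0.2090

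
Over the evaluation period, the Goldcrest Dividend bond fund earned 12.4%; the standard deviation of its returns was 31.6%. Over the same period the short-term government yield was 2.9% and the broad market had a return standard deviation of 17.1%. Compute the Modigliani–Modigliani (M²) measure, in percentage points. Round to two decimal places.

8.04

Sharpe = (Rp − Rf) / σp = (12.4% − 2.9%) / 31.6% = 0.3006
M² = Rf + Sharpe × σm = 2.9% + 0.3006 × 17.1% = 8.0403%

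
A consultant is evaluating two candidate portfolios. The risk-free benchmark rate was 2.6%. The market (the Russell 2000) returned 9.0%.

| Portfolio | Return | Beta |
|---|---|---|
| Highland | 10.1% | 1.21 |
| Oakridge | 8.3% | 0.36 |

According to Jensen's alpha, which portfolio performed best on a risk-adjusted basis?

Oakridge

Highland: α = 10.1% − [2.6% + 1.21 × (9.0% − 2.6%)] = -0.244
Oakridge: α = 8.3% − [2.6% + 0.36 × (9.0% − 2.6%)] = 3.396
Highest: Oakridge (3.396).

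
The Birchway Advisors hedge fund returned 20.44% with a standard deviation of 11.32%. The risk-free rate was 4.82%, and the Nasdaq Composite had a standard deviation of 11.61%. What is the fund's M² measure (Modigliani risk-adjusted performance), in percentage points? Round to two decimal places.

20.84

Sharpe = (Rp − Rf) / σp = (20.44% − 4.82%) / 11.32% = 1.3799
M² = Rf + Sharpe × σm = 4.82% + 1.3799 × 11.61% = 20.8406%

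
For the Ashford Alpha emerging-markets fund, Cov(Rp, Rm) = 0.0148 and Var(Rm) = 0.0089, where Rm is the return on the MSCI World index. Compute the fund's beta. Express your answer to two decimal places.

β = Cov(Rp, Rm) / Var(Rm) = 0.0148 / 0.0089 = 1.6629

1.66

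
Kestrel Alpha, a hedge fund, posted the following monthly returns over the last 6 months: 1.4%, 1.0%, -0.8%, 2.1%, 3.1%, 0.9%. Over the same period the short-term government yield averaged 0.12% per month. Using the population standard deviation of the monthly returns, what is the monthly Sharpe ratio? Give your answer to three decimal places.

0.975

Mean return r̄ = 7.70 / 6 = 1.2833%
Σ(r − r̄)² = (1.4 − 1.2833)² + (1 − 1.2833)² + (-0.8 − 1.2833)² + … = 8.5483
σ = √[8.5483 / 6] = 1.1936%
Sharpe = (r̄ − rf) / σ = (1.2833 − 0.12) / 1.1936 = 1.1633 / 1.1936 = 0.9746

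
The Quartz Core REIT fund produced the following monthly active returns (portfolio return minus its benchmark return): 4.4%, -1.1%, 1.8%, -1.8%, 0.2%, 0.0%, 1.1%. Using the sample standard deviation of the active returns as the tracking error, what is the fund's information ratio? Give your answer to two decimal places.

0.32

r̄ = (4.4 − 1.1 + 1.8 − 1.8 + 0.2 + 0 + 1.1) / 7 = 0.6571%
Sample std dev = √[25.2771 / 6] = 2.0525%
IR = r̄ / tracking error = 0.6571 / 2.0525 = 0.3201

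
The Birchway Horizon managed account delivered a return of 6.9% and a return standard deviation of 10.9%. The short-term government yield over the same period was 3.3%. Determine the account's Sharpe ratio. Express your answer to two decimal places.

0.33

Sharpe = (Rp − Rf) / σp = (6.9% − 3.3%) / 10.9% = 3.60% / 10.9% = 0.3303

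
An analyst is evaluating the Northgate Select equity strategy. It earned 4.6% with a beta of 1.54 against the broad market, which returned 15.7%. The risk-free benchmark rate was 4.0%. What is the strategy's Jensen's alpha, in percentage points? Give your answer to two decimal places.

-17.42

CAPM expected return = Rf + β(Rm − Rf) = 4.0% + 1.54 × (15.7% − 4.0%) = 4 + 1.54 × 11.70 = 22.0180%
Jensen's α = Rp − E[R] = 4.6% − 22.0180% = -17.4180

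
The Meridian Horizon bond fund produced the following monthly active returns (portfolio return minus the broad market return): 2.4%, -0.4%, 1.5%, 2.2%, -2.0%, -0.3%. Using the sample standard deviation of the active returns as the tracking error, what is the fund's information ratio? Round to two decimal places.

r̄ = (2.4 − 0.4 + 1.5 + 2.2 − 2 − 0.3) / 6 = 3.40 / 6 = 0.5667%
Σ(r − r̄)² = 15.1733; sample σ = √(15.1733/5) = 1.7420%
IR = r̄ / tracking error = 0.5667 / 1.7420 = 0.3253

0.33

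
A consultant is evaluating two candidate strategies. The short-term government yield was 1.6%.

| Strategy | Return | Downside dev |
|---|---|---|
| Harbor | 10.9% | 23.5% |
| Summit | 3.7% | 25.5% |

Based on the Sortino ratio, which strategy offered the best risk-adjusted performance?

Harbor

Harbor: Sortino ratio = (10.9% − 1.6%) / 23.5% = 0.396
Summit: Sortino ratio = (3.7% − 1.6%) / 25.5% = 0.082
Highest: Harbor (0.396).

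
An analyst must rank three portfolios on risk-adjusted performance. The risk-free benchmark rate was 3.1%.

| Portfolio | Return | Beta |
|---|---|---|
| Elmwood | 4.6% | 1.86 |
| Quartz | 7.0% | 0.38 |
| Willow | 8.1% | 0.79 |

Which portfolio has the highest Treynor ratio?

Elmwood: Treynor = (4.6% − 3.1%) / 1.86 = 0.806
Quartz: Treynor = (7.0% − 3.1%) / 0.38 = 10.263
Willow: Treynor = (8.1% − 3.1%) / 0.79 = 6.329
Highest: Quartz (10.263).

Quartz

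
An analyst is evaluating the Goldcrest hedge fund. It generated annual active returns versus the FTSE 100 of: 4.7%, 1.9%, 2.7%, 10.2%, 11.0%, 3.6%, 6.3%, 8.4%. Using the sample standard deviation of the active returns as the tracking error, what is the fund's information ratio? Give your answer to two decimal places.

1.77

r̄ = (4.7 + 1.9 + 2.7 + 10.2 + 11 + 3.6 + 6.3 + 8.4) / 8 = 6.1000%
Sample std dev = √[83.5600 / 7] = 3.4550%
IR = r̄ / tracking error = 6.1000 / 3.4550 = 1.7656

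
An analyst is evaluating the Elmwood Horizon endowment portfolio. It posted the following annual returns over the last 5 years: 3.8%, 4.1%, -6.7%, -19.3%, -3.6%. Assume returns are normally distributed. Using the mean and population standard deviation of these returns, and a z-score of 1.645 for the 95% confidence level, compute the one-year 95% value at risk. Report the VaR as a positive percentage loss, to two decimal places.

18.44

r̄ = (3.8 + 4.1 − 6.7 − 19.3 − 3.6) / 5 = -4.3400%
Population σ = √[Σ(r − r̄)² / 5] = √[367.4120 / 5] = √73.4824 = 8.5722%
VaR = −(r̄ − z·σ) = −(-4.3400 − 1.645 × 8.5722) = −(-18.4413) = 18.4413%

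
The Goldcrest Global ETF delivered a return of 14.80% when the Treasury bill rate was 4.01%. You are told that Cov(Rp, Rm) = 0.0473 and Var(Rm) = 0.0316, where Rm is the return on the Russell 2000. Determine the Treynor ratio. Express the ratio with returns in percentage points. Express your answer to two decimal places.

β = Cov / Var = 0.0473 / 0.0316 = 1.4968
Treynor = (Rp − Rf) / β = (14.80% − 4.01%) / 1.4968 = 10.79 / 1.4968 = 7.2087

7.21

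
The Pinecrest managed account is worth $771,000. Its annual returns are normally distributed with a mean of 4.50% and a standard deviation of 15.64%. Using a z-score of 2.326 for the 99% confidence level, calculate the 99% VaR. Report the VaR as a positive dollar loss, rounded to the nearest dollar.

$245,784

Return at the 99% tail: μ − z·σ = 4.50% − 2.326 × 15.64% = 4.5 − 36.37864 = -31.87864%
VaR = −(-31.87864%) × $771,000 = 31.87864% × $771,000 = $245,784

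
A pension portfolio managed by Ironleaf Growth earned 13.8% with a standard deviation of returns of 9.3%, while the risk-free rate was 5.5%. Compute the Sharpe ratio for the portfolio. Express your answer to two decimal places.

0.89

Sharpe = (Rp − Rf) / σp = (13.8% − 5.5%) / 9.3% = 8.30% / 9.3% = 0.8925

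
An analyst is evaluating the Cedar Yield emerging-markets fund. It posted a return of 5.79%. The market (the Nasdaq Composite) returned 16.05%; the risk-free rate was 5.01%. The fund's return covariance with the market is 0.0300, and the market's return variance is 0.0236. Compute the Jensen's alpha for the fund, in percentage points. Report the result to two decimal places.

β = Cov / Var = 0.0300 / 0.0236 = 1.2712
E[R] = Rf + β(Rm − Rf) = 5.01% + 1.2712 × (16.05% − 5.01%) = 19.0440%
α = Rp − E[R] = 5.79% − 19.0440% = -13.2540

-13.25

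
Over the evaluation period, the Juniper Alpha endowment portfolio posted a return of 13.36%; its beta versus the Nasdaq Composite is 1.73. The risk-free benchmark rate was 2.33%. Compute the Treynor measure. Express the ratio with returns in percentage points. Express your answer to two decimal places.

Treynor = (Rp − Rf) / β = (13.36% − 2.33%) / 1.73 = 11.03 / 1.73 = 6.3757

6.38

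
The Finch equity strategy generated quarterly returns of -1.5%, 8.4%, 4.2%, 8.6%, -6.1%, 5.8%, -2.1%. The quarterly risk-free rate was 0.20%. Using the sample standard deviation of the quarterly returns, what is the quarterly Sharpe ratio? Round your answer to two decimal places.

0.40

r̄ = (-1.5 + 8.4 + 4.2 + 8.6 − 6.1 + 5.8 − 2.1) / 7 = 2.4714%
Sample σ = √[Σ(r − r̄)² / 6] = √[196.9143 / 6] = √32.8191 = 5.7288%
Sharpe = (r̄ − rf) / σ = (2.4714 − 0.2) / 5.7288 = 2.2714 / 5.7288 = 0.3965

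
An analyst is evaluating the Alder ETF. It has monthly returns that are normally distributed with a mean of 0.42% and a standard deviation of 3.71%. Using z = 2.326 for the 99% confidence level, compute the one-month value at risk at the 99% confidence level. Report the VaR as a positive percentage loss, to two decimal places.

VaR (as % loss) = −(μ − z·σ) = −(0.42% − 2.326 × 3.71%) = −(-8.20946%) = 8.20946%

8.21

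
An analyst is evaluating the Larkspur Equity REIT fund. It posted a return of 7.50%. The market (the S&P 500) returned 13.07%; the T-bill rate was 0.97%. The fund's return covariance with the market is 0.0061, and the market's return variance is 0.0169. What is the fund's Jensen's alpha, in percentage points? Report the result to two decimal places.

2.16

β = Cov / Var = 0.0061 / 0.0169 = 0.3609
E[R] = Rf + β(Rm − Rf) = 0.97% + 0.3609 × (13.07% − 0.97%) = 5.3369%
α = Rp − E[R] = 7.50% − 5.3369% = 2.1631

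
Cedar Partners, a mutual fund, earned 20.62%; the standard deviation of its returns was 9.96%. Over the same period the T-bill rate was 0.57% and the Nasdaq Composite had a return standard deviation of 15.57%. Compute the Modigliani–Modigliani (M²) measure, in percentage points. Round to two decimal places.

31.91

Sharpe = (Rp − Rf) / σp = (20.62% − 0.57%) / 9.96% = 2.0131
M² = Rf + Sharpe × σm = 0.57% + 2.0131 × 15.57% = 31.9140%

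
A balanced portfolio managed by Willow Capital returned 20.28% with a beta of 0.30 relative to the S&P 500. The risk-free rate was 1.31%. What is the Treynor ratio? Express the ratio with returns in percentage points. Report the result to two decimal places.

Treynor = (Rp − Rf) / β = (20.28% − 1.31%) / 0.30 = 18.97 / 0.30 = 63.2333

63.23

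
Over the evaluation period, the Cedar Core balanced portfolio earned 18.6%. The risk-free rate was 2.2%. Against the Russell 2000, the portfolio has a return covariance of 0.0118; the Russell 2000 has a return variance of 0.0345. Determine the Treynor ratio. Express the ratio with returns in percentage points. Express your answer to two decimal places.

β = Cov / Var = 0.0118 / 0.0345 = 0.3420
Treynor = (Rp − Rf) / β = (18.6% − 2.2%) / 0.3420 = 16.40 / 0.3420 = 47.9532

47.95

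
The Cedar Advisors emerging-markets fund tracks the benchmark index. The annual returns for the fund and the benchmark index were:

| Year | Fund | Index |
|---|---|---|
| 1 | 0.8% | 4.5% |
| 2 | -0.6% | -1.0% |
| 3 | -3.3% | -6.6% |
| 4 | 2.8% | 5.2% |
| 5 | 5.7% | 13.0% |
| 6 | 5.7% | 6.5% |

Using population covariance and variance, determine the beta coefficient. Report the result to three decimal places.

0.496

r̄p = 1.8500%,  r̄m = 3.6000%
Cov = Σ(rp − r̄p)(rm − r̄m) / 6 = 18.6217
Var(rm) = Σ(rm − r̄m)² / 6 = 37.5567
β = Cov / Var = 18.6217 / 37.5567 = 0.4958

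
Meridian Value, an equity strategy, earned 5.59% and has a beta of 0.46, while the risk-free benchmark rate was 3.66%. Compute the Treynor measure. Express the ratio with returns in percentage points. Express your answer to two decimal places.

4.20

Treynor = (Rp − Rf) / β = (5.59% − 3.66%) / 0.46 = 1.93 / 0.46 = 4.1957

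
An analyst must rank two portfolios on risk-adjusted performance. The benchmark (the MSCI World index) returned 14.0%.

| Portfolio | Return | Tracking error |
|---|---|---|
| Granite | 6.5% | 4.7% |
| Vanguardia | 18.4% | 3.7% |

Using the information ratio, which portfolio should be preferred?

Vanguardia

Granite: IR = (6.5% − 14.0%) / 4.7% = -1.596
Vanguardia: IR = (18.4% − 14.0%) / 3.7% = 1.189
Highest: Vanguardia (1.189).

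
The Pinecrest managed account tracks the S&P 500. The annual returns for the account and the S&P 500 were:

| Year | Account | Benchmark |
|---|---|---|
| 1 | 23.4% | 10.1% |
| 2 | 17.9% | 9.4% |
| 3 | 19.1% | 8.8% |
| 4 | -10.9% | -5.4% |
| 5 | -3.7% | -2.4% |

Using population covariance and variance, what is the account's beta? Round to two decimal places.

r̄p = 9.1600%,  r̄m = 4.1000%
Cov = Σ(rp − r̄p)(rm − r̄m) / 5 = 90.5280
Var(rm) = Σ(rm − r̄m)² / 5 = 43.7360
β = Cov / Var = 90.5280 / 43.7360 = 2.0699

2.07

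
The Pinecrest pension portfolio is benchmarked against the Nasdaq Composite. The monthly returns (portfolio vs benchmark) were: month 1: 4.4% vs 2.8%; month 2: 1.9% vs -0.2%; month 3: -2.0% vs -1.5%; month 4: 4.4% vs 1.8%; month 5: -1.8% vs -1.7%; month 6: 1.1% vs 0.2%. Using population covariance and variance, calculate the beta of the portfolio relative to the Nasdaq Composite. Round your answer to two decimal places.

1.52

r̄p = 1.3333%,  r̄m = 0.2333%
Cov = Σ(rp − r̄p)(rm − r̄m) / 6 = 4.0456
Var(rm) = Σ(rm − r̄m)² / 6 = 2.6622
β = Cov / Var = 4.0456 / 2.6622 = 1.5196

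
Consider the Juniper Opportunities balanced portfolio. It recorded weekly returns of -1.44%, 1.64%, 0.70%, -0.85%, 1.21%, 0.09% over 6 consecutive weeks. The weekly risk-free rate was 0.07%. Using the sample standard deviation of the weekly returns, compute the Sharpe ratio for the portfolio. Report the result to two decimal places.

0.13

μ = (-1.44 + 1.64 + 0.7 − 0.85 + 1.21 + 0.09) / 6 = 1.350 / 6 = 0.2250%
Sample σ = √[Σ(r − μ)² / 5] = √[7.1442 / 5] = √1.4288 = 1.1953%
Sharpe = (μ − rf) / σ = (0.2250 − 0.07) / 1.1953 = 0.1550 / 1.1953 = 0.1297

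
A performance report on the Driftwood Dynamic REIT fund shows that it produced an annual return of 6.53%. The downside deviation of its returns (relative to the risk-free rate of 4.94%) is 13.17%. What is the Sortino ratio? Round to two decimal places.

Sortino = (Rp − Rf) / σd = (6.53% − 4.94%) / 13.17% = 1.59% / 13.17% = 0.1207

0.12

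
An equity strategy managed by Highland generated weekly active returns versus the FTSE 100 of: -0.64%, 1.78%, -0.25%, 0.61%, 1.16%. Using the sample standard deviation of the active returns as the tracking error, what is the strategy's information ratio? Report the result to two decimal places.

0.54

r̄ = (-0.64 + 1.78 − 0.25 + 0.61 + 1.16) / 5 = 2.660 / 5 = 0.5320%
Sample σ = √[Σ(r − r̄)² / 4] = √[3.9431 / 4] = √0.9858 = 0.9929%
IR = r̄ / tracking error = 0.5320 / 0.9929 = 0.5358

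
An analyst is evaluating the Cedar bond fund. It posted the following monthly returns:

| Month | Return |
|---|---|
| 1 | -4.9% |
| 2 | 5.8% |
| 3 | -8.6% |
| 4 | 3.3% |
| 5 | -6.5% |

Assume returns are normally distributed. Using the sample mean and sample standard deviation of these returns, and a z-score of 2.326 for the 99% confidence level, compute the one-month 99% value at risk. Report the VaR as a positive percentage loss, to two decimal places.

r̄ = (-4.9 + 5.8 − 8.6 + 3.3 − 6.5) / 5 = -2.1800%
Σ(r − r̄)² = 160.9880; sample σ = √(160.9880/4) = 6.3441%
VaR = −(r̄ − z·σ) = −(-2.1800 − 2.326 × 6.3441) = −(-16.9364) = 16.9364%

16.94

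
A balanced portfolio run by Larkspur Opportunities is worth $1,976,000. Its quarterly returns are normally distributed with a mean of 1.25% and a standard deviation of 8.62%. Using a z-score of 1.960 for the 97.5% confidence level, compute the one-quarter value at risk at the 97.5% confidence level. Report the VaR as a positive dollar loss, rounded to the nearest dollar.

Return at the 97.5% tail: μ − z·σ = 1.25% − 1.960 × 8.62% = 1.25 − 16.8952 = -15.6452%
VaR = −(-15.6452%) × $1,976,000 = 15.6452% × $1,976,000 = $309,149

$309,149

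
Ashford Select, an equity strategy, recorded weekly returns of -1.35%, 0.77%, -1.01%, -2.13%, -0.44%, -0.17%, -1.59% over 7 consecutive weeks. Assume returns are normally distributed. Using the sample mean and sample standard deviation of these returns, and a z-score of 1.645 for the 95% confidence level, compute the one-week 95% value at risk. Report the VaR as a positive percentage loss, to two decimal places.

r̄ = (-1.35 + 0.77 − 1.01 − 2.13 − 0.44 − 0.17 − 1.59) / 7 = -0.8457%
Σ(r − r̄)² = (-1.35 − (-0.8457))² + (0.77 − (-0.8457))² + (-1.01 − (-0.8457))² + … = 5.7164
sample σ = √(5.7164 / 6) = √0.9527 = 0.9761%
VaR = −(r̄ − z·σ) = −(-0.8457 − 1.645 × 0.9761) = −(-2.4514) = 2.4514%

2.45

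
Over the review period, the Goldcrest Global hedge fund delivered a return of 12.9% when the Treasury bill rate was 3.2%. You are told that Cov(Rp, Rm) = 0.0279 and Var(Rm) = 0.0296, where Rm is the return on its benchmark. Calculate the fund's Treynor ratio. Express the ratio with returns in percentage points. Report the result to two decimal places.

10.29

β = Cov / Var = 0.0279 / 0.0296 = 0.9426
Treynor = (Rp − Rf) / β = (12.9% − 3.2%) / 0.9426 = 9.70 / 0.9426 = 10.2907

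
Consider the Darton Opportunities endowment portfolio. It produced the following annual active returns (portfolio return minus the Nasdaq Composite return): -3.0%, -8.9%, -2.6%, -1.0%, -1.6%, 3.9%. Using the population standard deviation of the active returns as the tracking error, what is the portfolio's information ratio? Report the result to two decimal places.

r̄ = (-3 − 8.9 − 2.6 − 1 − 1.6 + 3.9) / 6 = -13.20 / 6 = -2.2000%
Σ(r − r̄)² = (-3 − (-2.2000))² + (-8.9 − (-2.2000))² + (-2.6 − (-2.2000))² + … = 84.7000
population σ = √(84.7000 / 6) = √14.1167 = 3.7572%
IR = r̄ / tracking error = -2.2000 / 3.7572 = -0.5855

-0.59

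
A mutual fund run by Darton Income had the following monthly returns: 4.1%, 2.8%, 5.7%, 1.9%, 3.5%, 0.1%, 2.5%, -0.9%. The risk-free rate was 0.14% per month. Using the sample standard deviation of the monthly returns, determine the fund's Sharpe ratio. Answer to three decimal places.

1.094

r̄ = (4.1 + 2.8 + 5.7 + 1.9 + 3.5 + 0.1 + 2.5 − 0.9) / 8 = 2.4625%
Σ(r − r̄)² = 31.5588; sample σ = √(31.5588/7) = 2.1233%
Sharpe = (r̄ − rf) / σ = (2.4625 − 0.14) / 2.1233 = 2.3225 / 2.1233 = 1.0938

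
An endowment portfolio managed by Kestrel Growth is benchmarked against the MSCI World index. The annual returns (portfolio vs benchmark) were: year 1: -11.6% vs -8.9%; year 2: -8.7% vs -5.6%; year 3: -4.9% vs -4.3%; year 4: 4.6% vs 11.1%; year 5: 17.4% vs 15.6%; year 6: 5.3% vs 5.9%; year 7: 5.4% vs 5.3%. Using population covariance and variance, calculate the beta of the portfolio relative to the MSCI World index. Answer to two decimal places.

r̄p = 1.0714%,  r̄m = 2.7286%
Cov = Σ(rp − r̄p)(rm − r̄m) / 7 = 76.4222
Var(rm) = Σ(rm − r̄m)² / 7 = 72.3449
β = Cov / Var = 76.4222 / 72.3449 = 1.0564

1.06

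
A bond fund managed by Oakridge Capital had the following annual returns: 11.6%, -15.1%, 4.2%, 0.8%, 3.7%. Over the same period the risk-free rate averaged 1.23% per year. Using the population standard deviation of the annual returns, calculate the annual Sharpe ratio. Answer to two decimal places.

μ = (11.6 − 15.1 + 4.2 + 0.8 + 3.7) / 5 = 5.20 / 5 = 1.0400%
Σ(r − μ)² = 389.1320; population σ = √(389.1320/5) = 8.8219%
Sharpe = (μ − rf) / σ = (1.0400 − 1.23) / 8.8219 = -0.1900 / 8.8219 = -0.0215

-0.02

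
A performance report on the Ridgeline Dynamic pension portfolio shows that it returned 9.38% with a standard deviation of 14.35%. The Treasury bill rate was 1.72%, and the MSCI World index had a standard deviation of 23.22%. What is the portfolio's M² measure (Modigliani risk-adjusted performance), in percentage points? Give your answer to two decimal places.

Sharpe = (Rp − Rf) / σp = (9.38% − 1.72%) / 14.35% = 0.5338
M² = Rf + Sharpe × σm = 1.72% + 0.5338 × 23.22% = 14.1148%

14.11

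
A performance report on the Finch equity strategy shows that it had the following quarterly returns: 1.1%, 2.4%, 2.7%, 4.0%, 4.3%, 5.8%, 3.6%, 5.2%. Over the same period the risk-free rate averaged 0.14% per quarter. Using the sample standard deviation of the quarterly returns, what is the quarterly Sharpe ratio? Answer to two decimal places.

r̄ = (1.1 + 2.4 + 2.7 + 4 + 4.3 + 5.8 + 3.6 + 5.2) / 8 = 3.6375%
Σ(r − r̄)² = 16.5388; sample σ = √(16.5388/7) = 1.5371%
Sharpe = (r̄ − rf) / σ = (3.6375 − 0.14) / 1.5371 = 3.4975 / 1.5371 = 2.2754

2.28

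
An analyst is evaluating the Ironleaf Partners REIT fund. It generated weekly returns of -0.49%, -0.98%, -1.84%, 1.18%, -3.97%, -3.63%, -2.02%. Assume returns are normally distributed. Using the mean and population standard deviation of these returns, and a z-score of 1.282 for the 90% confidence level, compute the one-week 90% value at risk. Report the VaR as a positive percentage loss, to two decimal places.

3.81

r̄ = (-0.49 − 0.98 − 1.84 + 1.18 − 3.97 − 3.63 − 2.02) / 7 = -11.750 / 7 = -1.6786%
Σ(r − r̄)² = (-0.49 − (-1.6786))² + (-0.98 − (-1.6786))² + … = 19.2735
σ = √[19.2735 / 7] = 1.6593%
VaR = −(r̄ − z·σ) = −(-1.6786 − 1.282 × 1.6593) = −(-3.8058) = 3.8058%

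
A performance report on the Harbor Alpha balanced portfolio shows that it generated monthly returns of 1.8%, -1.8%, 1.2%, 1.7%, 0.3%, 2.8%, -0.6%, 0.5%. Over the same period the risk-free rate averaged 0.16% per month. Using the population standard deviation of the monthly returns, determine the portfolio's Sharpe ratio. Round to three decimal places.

Mean return r̄ = 5.90 / 8 = 0.7375%
Σ(r − r̄)² = (1.8 − 0.7375)² + (-1.8 − 0.7375)² + … = 14.9988
σ = √[14.9988 / 8] = 1.3693%
Sharpe = (r̄ − rf) / σ = (0.7375 − 0.16) / 1.3693 = 0.5775 / 1.3693 = 0.4217

0.422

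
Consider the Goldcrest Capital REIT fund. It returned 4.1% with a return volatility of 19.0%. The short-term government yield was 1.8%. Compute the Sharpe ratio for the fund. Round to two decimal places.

Sharpe = (Rp − Rf) / σp = (4.1% − 1.8%) / 19.0% = 2.30% / 19.0% = 0.1211

0.12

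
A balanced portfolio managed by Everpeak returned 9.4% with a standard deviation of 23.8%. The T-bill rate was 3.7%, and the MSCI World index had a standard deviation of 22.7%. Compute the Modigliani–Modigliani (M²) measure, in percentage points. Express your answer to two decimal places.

9.14

Sharpe = (Rp − Rf) / σp = (9.4% − 3.7%) / 23.8% = 0.2395
M² = Rf + Sharpe × σm = 3.7% + 0.2395 × 22.7% = 9.1367%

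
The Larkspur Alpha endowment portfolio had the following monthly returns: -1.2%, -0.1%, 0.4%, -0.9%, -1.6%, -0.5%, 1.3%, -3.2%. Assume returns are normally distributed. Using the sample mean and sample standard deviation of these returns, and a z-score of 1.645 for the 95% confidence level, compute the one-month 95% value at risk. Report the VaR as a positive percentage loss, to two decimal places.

μ = (-1.2 − 0.1 + 0.4 − 0.9 − 1.6 − 0.5 + 1.3 − 3.2) / 8 = -5.80 / 8 = -0.7250%
Σ(r − μ)² = 12.9550; sample σ = √(12.9550/7) = 1.3604%
VaR = −(μ − z·σ) = −(-0.7250 − 1.645 × 1.3604) = −(-2.9629) = 2.9629%

2.96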